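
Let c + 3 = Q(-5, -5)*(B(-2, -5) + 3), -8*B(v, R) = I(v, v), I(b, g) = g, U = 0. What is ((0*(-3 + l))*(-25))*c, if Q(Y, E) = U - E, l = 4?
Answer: 0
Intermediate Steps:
Q(Y, E) = -E (Q(Y, E) = 0 - E = -E)
B(v, R) = -v/8
c = 53/4 (c = -3 + (-1*(-5))*(-⅛*(-2) + 3) = -3 + 5*(¼ + 3) = -3 + 5*(13/4) = -3 + 65/4 = 53/4 ≈ 13.250)
((0*(-3 + l))*(-25))*c = ((0*(-3 + 4))*(-25))*(53/4) = ((0*1)*(-25))*(53/4) = (0*(-25))*(53/4) = 0*(53/4) = 0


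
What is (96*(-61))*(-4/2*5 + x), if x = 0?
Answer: 58560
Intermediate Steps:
(96*(-61))*(-4/2*5 + x) = (96*(-61))*(-4/2*5 + 0) = -5856*(-4*1/2*5 + 0) = -5856*(-2*5 + 0) = -5856*(-10 + 0) = -5856*(-10) = 58560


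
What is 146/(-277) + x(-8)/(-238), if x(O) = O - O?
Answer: -146/277 ≈ -0.52708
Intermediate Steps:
x(O) = 0
146/(-277) + x(-8)/(-238) = 146/(-277) + 0/(-238) = 146*(-1/277) + 0*(-1/238) = -146/277 + 0 = -146/277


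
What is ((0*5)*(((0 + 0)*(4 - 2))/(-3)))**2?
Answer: 0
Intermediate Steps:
((0*5)*(((0 + 0)*(4 - 2))/(-3)))**2 = (0*((0*2)*(-1/3)))**2 = (0*(0*(-1/3)))**2 = (0*0)**2 = 0**2 = 0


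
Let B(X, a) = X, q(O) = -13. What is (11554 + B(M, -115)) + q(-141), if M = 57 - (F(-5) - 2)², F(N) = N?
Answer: 11549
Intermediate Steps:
M = 8 (M = 57 - (-5 - 2)² = 57 - 1*(-7)² = 57 - 1*49 = 57 - 49 = 8)
(11554 + B(M, -115)) + q(-141) = (11554 + 8) - 13 = 11562 - 13 = 11549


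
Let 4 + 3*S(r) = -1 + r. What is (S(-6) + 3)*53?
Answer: -106/3 ≈ -35.333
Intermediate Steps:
S(r) = -5/3 + r/3 (S(r) = -4/3 + (-1 + r)/3 = -4/3 + (-1/3 + r/3) = -5/3 + r/3)
(S(-6) + 3)*53 = ((-5/3 + (1/3)*(-6)) + 3)*53 = ((-5/3 - 2) + 3)*53 = (-11/3 + 3)*53 = -2/3*53 = -106/3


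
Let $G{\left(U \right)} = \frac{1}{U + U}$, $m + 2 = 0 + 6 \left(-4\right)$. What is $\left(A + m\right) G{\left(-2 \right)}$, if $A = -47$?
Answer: $\frac{73}{4} \approx 18.25$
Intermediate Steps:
$m = -26$ ($m = -2 + \left(0 + 6 \left(-4\right)\right) = -2 + \left(0 - 24\right) = -2 - 24 = -26$)
$G{\left(U \right)} = \frac{1}{2 U}$
$\left(A + m\right) G{\left(-2 \right)} = \left(-47 - 26\right) \frac{1}{2 \left(-2\right)} = - 73 \cdot \frac{1}{2} \left(- \frac{1}{2}\right) = \left(-73\right) \left(- \frac{1}{4}\right) = \frac{73}{4}$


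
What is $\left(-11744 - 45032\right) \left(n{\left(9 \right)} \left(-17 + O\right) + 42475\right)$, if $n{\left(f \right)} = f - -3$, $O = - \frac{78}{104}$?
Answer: $-2399467312$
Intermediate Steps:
$O = - \frac{3}{4}$ ($O = \left(-78\right) \frac{1}{104} = - \frac{3}{4} \approx -0.75$)
$n{\left(f \right)} = 3 + f$ ($n{\left(f \right)} = f + 3 = 3 + f$)
$\left(-11744 - 45032\right) \left(n{\left(9 \right)} \left(-17 + O\right) + 42475\right) = \left(-11744 - 45032\right) \left(\left(3 + 9\right) \left(-17 - \frac{3}{4}\right) + 42475\right) = - 56776 \left(12 \left(- \frac{71}{4}\right) + 42475\right) = - 56776 \left(-213 + 42475\right) = \left(-56776\right) 42262 = -2399467312$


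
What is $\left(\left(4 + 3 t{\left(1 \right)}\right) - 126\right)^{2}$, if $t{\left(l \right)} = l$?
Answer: $14161$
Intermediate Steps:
$\left(\left(4 + 3 t{\left(1 \right)}\right) - 126\right)^{2} = \left(\left(4 + 3 \cdot 1\right) - 126\right)^{2} = \left(\left(4 + 3\right) - 126\right)^{2} = \left(7 - 126\right)^{2} = \left(-119\right)^{2} = 14161$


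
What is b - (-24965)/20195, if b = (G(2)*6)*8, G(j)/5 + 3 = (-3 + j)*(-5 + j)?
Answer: 4993/4039 ≈ 1.2362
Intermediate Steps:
G(j) = -15 + 5*(-5 + j)*(-3 + j) (G(j) = -15 + 5*((-3 + j)*(-5 + j)) = -15 + 5*((-5 + j)*(-3 + j)) = -15 + 5*(-5 + j)*(-3 + j))
b = 0 (b = ((60 - 40*2 + 5*2**2)*6)*8 = ((60 - 80 + 5*4)*6)*8 = ((60 - 80 + 20)*6)*8 = (0*6)*8 = 0*8 = 0)
b - (-24965)/20195 = 0 - (-24965)/20195 = 0 - 1*(-4993/4039) = 0 + 4993/4039 = 4993/4039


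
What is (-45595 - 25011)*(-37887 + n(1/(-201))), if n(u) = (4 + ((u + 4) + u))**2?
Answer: 107892566201306/40401 ≈ 2.6705e+9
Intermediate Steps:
n(u) = (8 + 2*u)**2 (n(u) = (4 + ((4 + u) + u))**2 = (4 + (4 + 2*u))**2 = (8 + 2*u)**2)
(-45595 - 25011)*(-37887 + n(1/(-201))) = (-45595 - 25011)*(-37887 + 4*(4 + 1/(-201))**2) = -70606*(-37887 + 4*(4 - 1/201)**2) = -70606*(-37887 + 4*(803/201)**2) = -70606*(-37887 + 4*(644809/40401)) = -70606*(-37887 + 2579236/40401) = -70606*(-1528093451/40401) = 107892566201306/40401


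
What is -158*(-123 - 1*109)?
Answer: 36656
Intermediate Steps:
-158*(-123 - 1*109) = -158*(-123 - 109) = -158*(-232) = 36656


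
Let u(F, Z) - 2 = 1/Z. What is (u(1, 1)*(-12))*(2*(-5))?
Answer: 360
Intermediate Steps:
u(F, Z) = 2 + 1/Z
(u(1, 1)*(-12))*(2*(-5)) = ((2 + 1/1)*(-12))*(2*(-5)) = ((2 + 1)*(-12))*(-10) = (3*(-12))*(-10) = -36*(-10) = 360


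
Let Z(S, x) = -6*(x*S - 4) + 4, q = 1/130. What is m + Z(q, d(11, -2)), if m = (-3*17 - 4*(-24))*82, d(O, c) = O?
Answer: 241637/65 ≈ 3717.5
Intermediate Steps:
q = 1/130 ≈ 0.0076923
Z(S, x) = 28 - 6*S*x (Z(S, x) = -6*(S*x - 4) + 4 = -6*(-4 + S*x) + 4 = (24 - 6*S*x) + 4 = 28 - 6*S*x)
m = 3690 (m = (-51 + 96)*82 = 45*82 = 3690)
m + Z(q, d(11, -2)) = 3690 + (28 - 6*1/130*11) = 3690 + (28 - 33/65) = 3690 + 1787/65 = 241637/65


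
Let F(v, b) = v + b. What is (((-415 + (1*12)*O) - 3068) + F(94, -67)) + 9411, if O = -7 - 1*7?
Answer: 5787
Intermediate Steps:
O = -14 (O = -7 - 7 = -14)
F(v, b) = b + v
(((-415 + (1*12)*O) - 3068) + F(94, -67)) + 9411 = (((-415 + (1*12)*(-14)) - 3068) + (-67 + 94)) + 9411 = (((-415 + 12*(-14)) - 3068) + 27) + 9411 = (((-415 - 168) - 3068) + 27) + 9411 = ((-583 - 3068) + 27) + 9411 = (-3651 + 27) + 9411 = -3624 + 9411 = 5787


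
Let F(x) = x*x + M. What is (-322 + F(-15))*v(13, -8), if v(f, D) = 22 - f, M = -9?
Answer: -954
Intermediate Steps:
F(x) = -9 + x² (F(x) = x*x - 9 = x² - 9 = -9 + x²)
(-322 + F(-15))*v(13, -8) = (-322 + (-9 + (-15)²))*(22 - 1*13) = (-322 + (-9 + 225))*(22 - 13) = (-322 + 216)*9 = -106*9 = -954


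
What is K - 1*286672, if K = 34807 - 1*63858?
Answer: -315723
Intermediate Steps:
K = -29051 (K = 34807 - 63858 = -29051)
K - 1*286672 = -29051 - 1*286672 = -29051 - 286672 = -315723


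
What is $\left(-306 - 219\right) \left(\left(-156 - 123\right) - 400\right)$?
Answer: $356475$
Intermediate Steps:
$\left(-306 - 219\right) \left(\left(-156 - 123\right) - 400\right) = - 525 \left(\left(-156 - 123\right) - 400\right) = - 525 \left(-279 - 400\right) = \left(-525\right) \left(-679\right) = 356475$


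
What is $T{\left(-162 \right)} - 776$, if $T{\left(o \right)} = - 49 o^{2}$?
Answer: $-1286732$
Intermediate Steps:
$T{\left(-162 \right)} - 776 = - 49 \left(-162\right)^{2} - 776 = \left(-49\right) 26244 - 776 = -1285956 - 776 = -1286732$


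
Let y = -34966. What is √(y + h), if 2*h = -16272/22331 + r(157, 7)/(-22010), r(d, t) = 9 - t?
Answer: I*√8447085834048209451810/491505310 ≈ 186.99*I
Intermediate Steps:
h = -179095691/491505310 (h = (-16272/22331 + (9 - 1*7)/(-22010))/2 = (-16272*1/22331 + (9 - 7)*(-1/22010))/2 = (-16272/22331 + 2*(-1/22010))/2 = (-16272/22331 - 1/11005)/2 = (½)*(-179095691/245752655) = -179095691/491505310 ≈ -0.36438)
√(y + h) = √(-34966 - 179095691/491505310) = √(-17186153765151/491505310) = I*√8447085834048209451810/491505310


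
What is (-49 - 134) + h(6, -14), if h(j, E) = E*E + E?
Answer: -1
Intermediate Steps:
h(j, E) = E + E**2 (h(j, E) = E**2 + E = E + E**2)
(-49 - 134) + h(6, -14) = (-49 - 134) - 14*(1 - 14) = -183 - 14*(-13) = -183 + 182 = -1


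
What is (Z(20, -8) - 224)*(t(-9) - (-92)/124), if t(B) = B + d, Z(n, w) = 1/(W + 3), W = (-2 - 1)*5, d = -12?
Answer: 422173/93 ≈ 4539.5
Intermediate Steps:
W = -15 (W = -3*5 = -15)
Z(n, w) = -1/12 (Z(n, w) = 1/(-15 + 3) = 1/(-12) = -1/12)
t(B) = -12 + B (t(B) = B - 12 = -12 + B)
(Z(20, -8) - 224)*(t(-9) - (-92)/124) = (-1/12 - 224)*((-12 - 9) - (-92)/124) = -2689*(-21 - (-92)/124)/12 = -2689*(-21 - 1*(-23/31))/12 = -2689*(-21 + 23/31)/12 = -2689/12*(-628/31) = 422173/93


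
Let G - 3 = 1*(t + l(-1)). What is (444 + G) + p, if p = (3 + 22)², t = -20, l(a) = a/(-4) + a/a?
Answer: 4213/4 ≈ 1053.3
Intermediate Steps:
l(a) = 1 - a/4 (l(a) = a*(-¼) + 1 = -a/4 + 1 = 1 - a/4)
p = 625 (p = 25² = 625)
G = -63/4 (G = 3 + 1*(-20 + (1 - ¼*(-1))) = 3 + 1*(-20 + (1 + ¼)) = 3 + 1*(-20 + 5/4) = 3 + 1*(-75/4) = 3 - 75/4 = -63/4 ≈ -15.750)
(444 + G) + p = (444 - 63/4) + 625 = 1713/4 + 625 = 4213/4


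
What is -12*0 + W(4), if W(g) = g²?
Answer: 16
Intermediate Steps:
-12*0 + W(4) = -12*0 + 4² = 0 + 16 = 16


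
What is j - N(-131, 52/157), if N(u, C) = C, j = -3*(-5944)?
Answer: 2799572/157 ≈ 17832.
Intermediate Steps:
j = 17832
j - N(-131, 52/157) = 17832 - 52/157 = 2799572/157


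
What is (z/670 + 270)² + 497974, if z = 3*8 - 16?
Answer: 64067058266/112225 ≈ 5.7088e+5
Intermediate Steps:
z = 8 (z = 24 - 16 = 8)
(z/670 + 270)² + 497974 = (8/670 + 270)² + 497974 = (8*(1/670) + 270)² + 497974 = (4/335 + 270)² + 497974 = (90454/335)² + 497974 = 8181926116/112225 + 497974 = 64067058266/112225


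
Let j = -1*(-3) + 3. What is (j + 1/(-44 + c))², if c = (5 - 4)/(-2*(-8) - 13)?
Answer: 613089/17161 ≈ 35.726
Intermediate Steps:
j = 6 (j = 3 + 3 = 6)
c = ⅓ (c = 1/(16 - 13) = 1/3 = 1*(⅓) = ⅓ ≈ 0.33333)
(j + 1/(-44 + c))² = (6 + 1/(-44 + ⅓))² = (6 + 1/(-131/3))² = (6 - 3/131)² = (783/131)² = 613089/17161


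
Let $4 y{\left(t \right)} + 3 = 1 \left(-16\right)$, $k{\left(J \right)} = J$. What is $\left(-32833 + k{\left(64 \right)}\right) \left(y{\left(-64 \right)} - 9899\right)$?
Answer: $\frac{1298143935}{4} \approx 3.2454 \cdot 10^{8}$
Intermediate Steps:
$y{\left(t \right)} = - \frac{19}{4}$ ($y{\left(t \right)} = - \frac{3}{4} + \frac{1 \left(-16\right)}{4} = - \frac{3}{4} + \frac{1}{4} \left(-16\right) = - \frac{3}{4} - 4 = - \frac{19}{4}$)
$\left(-32833 + k{\left(64 \right)}\right) \left(y{\left(-64 \right)} - 9899\right) = \left(-32833 + 64\right) \left(- \frac{19}{4} - 9899\right) = \left(-32769\right) \left(- \frac{39615}{4}\right) = \frac{1298143935}{4}$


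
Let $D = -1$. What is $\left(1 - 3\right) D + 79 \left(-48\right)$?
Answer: $-3790$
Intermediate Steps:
$\left(1 - 3\right) D + 79 \left(-48\right) = \left(1 - 3\right) \left(-1\right) + 79 \left(-48\right) = \left(-2\right) \left(-1\right) - 3792 = 2 - 3792 = -3790$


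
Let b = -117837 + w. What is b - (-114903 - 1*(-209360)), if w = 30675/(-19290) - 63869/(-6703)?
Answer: -1829918165153/8620058 ≈ -2.1229e+5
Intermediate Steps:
w = 68427899/8620058 (w = 30675*(-1/19290) - 63869*(-1/6703) = -2045/1286 + 63869/6703 = 68427899/8620058 ≈ 7.9382)
b = -1015693346647/8620058 (b = -117837 + 68427899/8620058 = -1015693346647/8620058 ≈ -1.1783e+5)
b - (-114903 - 1*(-209360)) = -1015693346647/8620058 - (-114903 - 1*(-209360)) = -1015693346647/8620058 - (-114903 + 209360) = -1015693346647/8620058 - 1*94457 = -1015693346647/8620058 - 94457 = -1829918165153/8620058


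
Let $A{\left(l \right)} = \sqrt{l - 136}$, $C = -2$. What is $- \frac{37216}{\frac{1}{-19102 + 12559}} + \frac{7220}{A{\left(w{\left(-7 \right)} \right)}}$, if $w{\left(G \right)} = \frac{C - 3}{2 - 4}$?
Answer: $243504288 - \frac{7220 i \sqrt{534}}{267} \approx 2.435 \cdot 10^{8} - 624.88 i$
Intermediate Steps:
$w{\left(G \right)} = \frac{5}{2}$ ($w{\left(G \right)} = \frac{-2 - 3}{2 - 4} = - \frac{5}{-2} = \left(-5\right) \left(- \frac{1}{2}\right) = \frac{5}{2}$)
$A{\left(l \right)} = \sqrt{-136 + l}$
$- \frac{37216}{\frac{1}{-19102 + 12559}} + \frac{7220}{A{\left(w{\left(-7 \right)} \right)}} = - \frac{37216}{\frac{1}{-19102 + 12559}} + \frac{7220}{\sqrt{-136 + \frac{5}{2}}} = - \frac{37216}{\frac{1}{-6543}} + \frac{7220}{\sqrt{- \frac{267}{2}}} = - \frac{37216}{- \frac{1}{6543}} + \frac{7220}{\frac{1}{2} i \sqrt{534}} = \left(-37216\right) \left(-6543\right) + 7220 \left(- \frac{i \sqrt{534}}{267}\right) = 243504288 - \frac{7220 i \sqrt{534}}{267}$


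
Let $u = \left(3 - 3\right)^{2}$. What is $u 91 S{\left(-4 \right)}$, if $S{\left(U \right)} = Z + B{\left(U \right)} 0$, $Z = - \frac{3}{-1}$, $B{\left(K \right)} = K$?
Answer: $0$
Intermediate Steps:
$Z = 3$ ($Z = \left(-3\right) \left(-1\right) = 3$)
$S{\left(U \right)} = 3$ ($S{\left(U \right)} = 3 + U 0 = 3 + 0 = 3$)
$u = 0$ ($u = 0^{2} = 0$)
$u 91 S{\left(-4 \right)} = 0 \cdot 91 \cdot 3 = 0 \cdot 3 = 0$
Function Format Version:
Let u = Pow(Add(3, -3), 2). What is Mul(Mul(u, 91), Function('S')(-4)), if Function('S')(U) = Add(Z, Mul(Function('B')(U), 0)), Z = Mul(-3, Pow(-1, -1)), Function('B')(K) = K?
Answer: 0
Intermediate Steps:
Z = 3 (Z = Mul(-3, -1) = 3)
Function('S')(U) = 3 (Function('S')(U) = Add(3, Mul(U, 0)) = Add(3, 0) = 3)
u = 0 (u = Pow(0, 2) = 0)
Mul(Mul(u, 91), Function('S')(-4)) = Mul(Mul(0, 91), 3) = Mul(0, 3) = 0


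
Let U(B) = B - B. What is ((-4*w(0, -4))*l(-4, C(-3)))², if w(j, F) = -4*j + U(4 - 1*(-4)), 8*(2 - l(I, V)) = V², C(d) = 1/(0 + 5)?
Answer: 0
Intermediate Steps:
U(B) = 0
C(d) = ⅕ (C(d) = 1/5 = ⅕)
l(I, V) = 2 - V²/8
w(j, F) = -4*j (w(j, F) = -4*j + 0 = -4*j)
((-4*w(0, -4))*l(-4, C(-3)))² = ((-(-16)*0)*(2 - (⅕)²/8))² = ((-4*0)*(2 - ⅛*1/25))² = (0*(2 - 1/200))² = (0*(399/200))² = 0² = 0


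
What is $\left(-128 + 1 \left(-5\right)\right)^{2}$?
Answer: $17689$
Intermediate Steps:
$\left(-128 + 1 \left(-5\right)\right)^{2} = \left(-128 - 5\right)^{2} = \left(-133\right)^{2} = 17689$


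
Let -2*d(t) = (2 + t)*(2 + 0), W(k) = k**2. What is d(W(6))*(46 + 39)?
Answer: -3230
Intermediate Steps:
d(t) = -2 - t (d(t) = -(2 + t)*(2 + 0)/2 = -(2 + t)*2/2 = -(4 + 2*t)/2 = -2 - t)
d(W(6))*(46 + 39) = (-2 - 1*6**2)*(46 + 39) = (-2 - 1*36)*85 = (-2 - 36)*85 = -38*85 = -3230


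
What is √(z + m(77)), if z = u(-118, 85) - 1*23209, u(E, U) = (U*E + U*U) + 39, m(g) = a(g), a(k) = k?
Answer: I*√25898 ≈ 160.93*I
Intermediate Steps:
m(g) = g
u(E, U) = 39 + U² + E*U (u(E, U) = (E*U + U²) + 39 = (U² + E*U) + 39 = 39 + U² + E*U)
z = -25975 (z = (39 + 85² - 118*85) - 1*23209 = (39 + 7225 - 10030) - 23209 = -2766 - 23209 = -25975)
√(z + m(77)) = √(-25975 + 77) = √(-25898) = I*√25898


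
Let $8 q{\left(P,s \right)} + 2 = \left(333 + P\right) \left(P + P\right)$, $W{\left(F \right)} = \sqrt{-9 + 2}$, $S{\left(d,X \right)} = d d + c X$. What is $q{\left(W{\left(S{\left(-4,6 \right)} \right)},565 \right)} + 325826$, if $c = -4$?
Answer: $325824 + \frac{333 i \sqrt{7}}{4} \approx 3.2582 \cdot 10^{5} + 220.26 i$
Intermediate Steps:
$S{\left(d,X \right)} = d^{2} - 4 X$ ($S{\left(d,X \right)} = d d - 4 X = d^{2} - 4 X$)
$W{\left(F \right)} = i \sqrt{7}$ ($W{\left(F \right)} = \sqrt{-7} = i \sqrt{7}$)
$q{\left(P,s \right)} = - \frac{1}{4} + \frac{P \left(333 + P\right)}{4}$ ($q{\left(P,s \right)} = - \frac{1}{4} + \frac{\left(333 + P\right) \left(P + P\right)}{8} = - \frac{1}{4} + \frac{\left(333 + P\right) 2 P}{8} = - \frac{1}{4} + \frac{2 P \left(333 + P\right)}{8} = - \frac{1}{4} + \frac{P \left(333 + P\right)}{4}$)
$q{\left(W{\left(S{\left(-4,6 \right)} \right)},565 \right)} + 325826 = \left(- \frac{1}{4} + \frac{\left(i \sqrt{7}\right)^{2}}{4} + \frac{333 i \sqrt{7}}{4}\right) + 325826 = \left(- \frac{1}{4} + \frac{1}{4} \left(-7\right) + \frac{333 i \sqrt{7}}{4}\right) + 325826 = \left(- \frac{1}{4} - \frac{7}{4} + \frac{333 i \sqrt{7}}{4}\right) + 325826 = \left(-2 + \frac{333 i \sqrt{7}}{4}\right) + 325826 = 325824 + \frac{333 i \sqrt{7}}{4}$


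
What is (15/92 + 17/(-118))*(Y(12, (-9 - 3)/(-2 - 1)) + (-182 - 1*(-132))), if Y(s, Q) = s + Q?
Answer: -1751/2714 ≈ -0.64517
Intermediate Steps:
Y(s, Q) = Q + s
(15/92 + 17/(-118))*(Y(12, (-9 - 3)/(-2 - 1)) + (-182 - 1*(-132))) = (15/92 + 17/(-118))*(((-9 - 3)/(-2 - 1) + 12) + (-182 - 1*(-132))) = (15*(1/92) + 17*(-1/118))*((-12/(-3) + 12) + (-182 + 132)) = (15/92 - 17/118)*((-12*(-⅓) + 12) - 50) = 103*((4 + 12) - 50)/5428 = 103*(16 - 50)/5428 = (103/5428)*(-34) = -1751/2714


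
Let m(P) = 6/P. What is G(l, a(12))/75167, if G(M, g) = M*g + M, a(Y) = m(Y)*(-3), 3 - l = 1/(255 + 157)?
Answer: -1235/61937608 ≈ -1.9939e-5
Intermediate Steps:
l = 1235/412 (l = 3 - 1/(255 + 157) = 3 - 1/412 = 1235/412 ≈ 2.9976)
a(Y) = -18/Y (a(Y) = (6/Y)*(-3) = -18/Y)
G(M, g) = M + M*g
G(l, a(12))/75167 = (1235*(1 - 18/12)/412)/75167 = (1235*(1 - 18*1/12)/412)*(1/75167) = (1235*(1 - 3/2)/412)*(1/75167) = ((1235/412)*(-1/2))*(1/75167) = -1235/824*1/75167 = -1235/61937608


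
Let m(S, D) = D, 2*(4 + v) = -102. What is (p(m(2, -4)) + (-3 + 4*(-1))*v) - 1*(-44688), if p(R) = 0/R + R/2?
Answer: 45071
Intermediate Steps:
v = -55 (v = -4 + (½)*(-102) = -4 - 51 = -55)
p(R) = R/2 (p(R) = 0 + R*(½) = 0 + R/2 = R/2)
(p(m(2, -4)) + (-3 + 4*(-1))*v) - 1*(-44688) = ((½)*(-4) + (-3 + 4*(-1))*(-55)) - 1*(-44688) = (-2 + (-3 - 4)*(-55)) + 44688 = (-2 - 7*(-55)) + 44688 = (-2 + 385) + 44688 = 383 + 44688 = 45071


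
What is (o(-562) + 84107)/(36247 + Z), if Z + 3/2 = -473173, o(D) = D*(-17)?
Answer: -187322/873855 ≈ -0.21436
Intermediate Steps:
o(D) = -17*D
Z = -946349/2 (Z = -3/2 - 473173 = -946349/2 ≈ -4.7317e+5)
(o(-562) + 84107)/(36247 + Z) = (-17*(-562) + 84107)/(36247 - 946349/2) = (9554 + 84107)/(-873855/2) = 93661*(-2/873855) = -187322/873855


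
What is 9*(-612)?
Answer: -5508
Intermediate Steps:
9*(-612) = -5508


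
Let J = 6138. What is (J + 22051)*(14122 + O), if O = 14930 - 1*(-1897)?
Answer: 872421361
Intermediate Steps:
O = 16827 (O = 14930 + 1897 = 16827)
(J + 22051)*(14122 + O) = (6138 + 22051)*(14122 + 16827) = 28189*30949 = 872421361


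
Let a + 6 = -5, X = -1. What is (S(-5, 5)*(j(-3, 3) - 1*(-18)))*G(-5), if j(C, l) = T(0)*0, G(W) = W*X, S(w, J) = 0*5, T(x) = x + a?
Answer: 0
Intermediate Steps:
a = -11 (a = -6 - 5 = -11)
T(x) = -11 + x (T(x) = x - 11 = -11 + x)
S(w, J) = 0
G(W) = -W (G(W) = W*(-1) = -W)
j(C, l) = 0 (j(C, l) = (-11 + 0)*0 = -11*0 = 0)
(S(-5, 5)*(j(-3, 3) - 1*(-18)))*G(-5) = (0*(0 - 1*(-18)))*(-1*(-5)) = (0*(0 + 18))*5 = (0*18)*5 = 0*5 = 0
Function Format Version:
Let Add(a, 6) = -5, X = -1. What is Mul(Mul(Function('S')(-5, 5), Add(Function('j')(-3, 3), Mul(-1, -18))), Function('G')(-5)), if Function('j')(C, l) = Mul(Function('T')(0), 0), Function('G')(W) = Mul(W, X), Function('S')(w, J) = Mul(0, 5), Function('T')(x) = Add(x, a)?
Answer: 0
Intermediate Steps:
a = -11 (a = Add(-6, -5) = -11)
Function('T')(x) = Add(-11, x) (Function('T')(x) = Add(x, -11) = Add(-11, x))
Function('S')(w, J) = 0
Function('G')(W) = Mul(-1, W) (Function('G')(W) = Mul(W, -1) = Mul(-1, W))
Function('j')(C, l) = 0 (Function('j')(C, l) = Mul(Add(-11, 0), 0) = Mul(-11, 0) = 0)
Mul(Mul(Function('S')(-5, 5), Add(Function('j')(-3, 3), Mul(-1, -18))), Function('G')(-5)) = Mul(Mul(0, Add(0, Mul(-1, -18))), Mul(-1, -5)) = Mul(Mul(0, Add(0, 18)), 5) = Mul(Mul(0, 18), 5) = Mul(0, 5) = 0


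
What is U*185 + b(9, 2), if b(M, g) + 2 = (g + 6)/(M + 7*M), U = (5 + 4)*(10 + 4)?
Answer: 209773/9 ≈ 23308.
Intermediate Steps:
U = 126 (U = 9*14 = 126)
b(M, g) = -2 + (6 + g)/(8*M) (b(M, g) = -2 + (g + 6)/(M + 7*M) = -2 + (6 + g)/((8*M)) = -2 + (6 + g)*(1/(8*M)) = -2 + (6 + g)/(8*M))
U*185 + b(9, 2) = 126*185 + (⅛)*(6 + 2 - 16*9)/9 = 23310 + (⅛)*(⅑)*(6 + 2 - 144) = 23310 + (⅛)*(⅑)*(-136) = 23310 - 17/9 = 209773/9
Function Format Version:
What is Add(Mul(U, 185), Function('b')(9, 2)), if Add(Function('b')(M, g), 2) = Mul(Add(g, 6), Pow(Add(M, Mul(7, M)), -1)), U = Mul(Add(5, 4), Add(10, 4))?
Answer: Rational(209773, 9) ≈ 23308.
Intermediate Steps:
U = 126 (U = Mul(9, 14) = 126)
Function('b')(M, g) = Add(-2, Mul(Rational(1, 8), Pow(M, -1), Add(6, g))) (Function('b')(M, g) = Add(-2, Mul(Add(g, 6), Pow(Add(M, Mul(7, M)), -1))) = Add(-2, Mul(Add(6, g), Pow(Mul(8, M), -1))) = Add(-2, Mul(Add(6, g), Mul(Rational(1, 8), Pow(M, -1)))) = Add(-2, Mul(Rational(1, 8), Pow(M, -1), Add(6, g))))
Add(Mul(U, 185), Function('b')(9, 2)) = Add(Mul(126, 185), Mul(Rational(1, 8), Pow(9, -1), Add(6, 2, Mul(-16, 9)))) = Add(23310, Mul(Rational(1, 8), Rational(1, 9), Add(6, 2, -144))) = Add(23310, Mul(Rational(1, 8), Rational(1, 9), -136)) = Add(23310, Rational(-17, 9)) = Rational(209773, 9)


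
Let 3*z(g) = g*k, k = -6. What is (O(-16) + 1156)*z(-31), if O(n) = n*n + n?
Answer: 86552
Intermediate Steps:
O(n) = n + n² (O(n) = n² + n = n + n²)
z(g) = -2*g (z(g) = (g*(-6))/3 = (-6*g)/3 = -2*g)
(O(-16) + 1156)*z(-31) = (-16*(1 - 16) + 1156)*(-2*(-31)) = (-16*(-15) + 1156)*62 = (240 + 1156)*62 = 1396*62 = 86552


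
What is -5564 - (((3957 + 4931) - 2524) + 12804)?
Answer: -24732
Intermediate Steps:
-5564 - (((3957 + 4931) - 2524) + 12804) = -5564 - ((8888 - 2524) + 12804) = -5564 - (6364 + 12804) = -5564 - 1*19168 = -5564 - 19168 = -24732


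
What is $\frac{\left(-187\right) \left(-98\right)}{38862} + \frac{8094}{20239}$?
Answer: $\frac{20160263}{23133177} \approx 0.87149$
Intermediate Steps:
$\frac{\left(-187\right) \left(-98\right)}{38862} + \frac{8094}{20239} = 18326 \cdot \frac{1}{38862} + 8094 \cdot \frac{1}{20239} = \frac{539}{1143} + \frac{8094}{20239} = \frac{20160263}{23133177}$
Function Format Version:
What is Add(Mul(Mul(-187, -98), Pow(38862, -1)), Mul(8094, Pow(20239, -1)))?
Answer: Rational(20160263, 23133177) ≈ 0.87149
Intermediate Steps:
Add(Mul(Mul(-187, -98), Pow(38862, -1)), Mul(8094, Pow(20239, -1))) = Add(Mul(18326, Rational(1, 38862)), Mul(8094, Rational(1, 20239))) = Add(Rational(539, 1143), Rational(8094, 20239)) = Rational(20160263, 23133177)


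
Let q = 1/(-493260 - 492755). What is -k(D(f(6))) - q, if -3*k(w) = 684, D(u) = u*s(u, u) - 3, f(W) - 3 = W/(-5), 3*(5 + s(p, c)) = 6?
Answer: 224811421/986015 ≈ 228.00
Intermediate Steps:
s(p, c) = -3 (s(p, c) = -5 + (⅓)*6 = -5 + 2 = -3)
f(W) = 3 - W/5 (f(W) = 3 + W/(-5) = 3 + W*(-⅕) = 3 - W/5)
D(u) = -3 - 3*u (D(u) = u*(-3) - 3 = -3*u - 3 = -3 - 3*u)
k(w) = -228 (k(w) = -⅓*684 = -228)
q = -1/986015 (q = 1/(-986015) = -1/986015 ≈ -1.0142e-6)
-k(D(f(6))) - q = -1*(-228) - 1*(-1/986015) = 228 + 1/986015 = 224811421/986015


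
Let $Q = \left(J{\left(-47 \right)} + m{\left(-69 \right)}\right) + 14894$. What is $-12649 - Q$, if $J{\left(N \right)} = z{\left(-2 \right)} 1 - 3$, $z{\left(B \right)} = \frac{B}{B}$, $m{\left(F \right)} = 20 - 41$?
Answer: $-27520$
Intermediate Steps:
$m{\left(F \right)} = -21$ ($m{\left(F \right)} = 20 - 41 = -21$)
$z{\left(B \right)} = 1$
$J{\left(N \right)} = -2$ ($J{\left(N \right)} = 1 \cdot 1 - 3 = 1 - 3 = -2$)
$Q = 14871$ ($Q = \left(-2 - 21\right) + 14894 = -23 + 14894 = 14871$)
$-12649 - Q = -12649 - 14871 = -27520$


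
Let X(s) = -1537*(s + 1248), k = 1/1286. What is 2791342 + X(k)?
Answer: 1122889939/1286 ≈ 8.7317e+5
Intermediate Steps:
k = 1/1286 ≈ 0.00077760
X(s) = -1918176 - 1537*s (X(s) = -1537*(1248 + s) = -1918176 - 1537*s)
2791342 + X(k) = 2791342 + (-1918176 - 1537*1/1286) = 2791342 + (-1918176 - 1537/1286) = 2791342 - 2466775873/1286 = 1122889939/1286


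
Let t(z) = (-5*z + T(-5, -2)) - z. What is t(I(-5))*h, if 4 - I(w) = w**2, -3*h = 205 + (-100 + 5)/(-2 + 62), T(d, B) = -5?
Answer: -295361/36 ≈ -8204.5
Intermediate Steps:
h = -2441/36 (h = -(205 + (-100 + 5)/(-2 + 62))/3 = -(205 - 95/60)/3 = -(205 - 95*1/60)/3 = -(205 - 19/12)/3 = -1/3*2441/12 = -2441/36 ≈ -67.806)
I(w) = 4 - w**2
t(z) = -5 - 6*z (t(z) = (-5*z - 5) - z = (-5 - 5*z) - z = -5 - 6*z)
t(I(-5))*h = (-5 - 6*(4 - 1*(-5)**2))*(-2441/36) = (-5 - 6*(4 - 1*25))*(-2441/36) = (-5 - 6*(4 - 25))*(-2441/36) = (-5 - 6*(-21))*(-2441/36) = (-5 + 126)*(-2441/36) = 121*(-2441/36) = -295361/36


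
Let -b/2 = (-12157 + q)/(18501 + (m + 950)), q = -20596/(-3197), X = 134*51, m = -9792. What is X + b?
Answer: 211110401048/30879823 ≈ 6836.5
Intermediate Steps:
X = 6834
q = 20596/3197 (q = -20596*(-1/3197) = 20596/3197 ≈ 6.4423)
b = 77690666/30879823 (b = -2*(-12157 + 20596/3197)/(18501 + (-9792 + 950)) = -(-77690666)/(3197*(18501 - 8842)) = -(-77690666)/(3197*9659) = -2*(-38845333/30879823) = 77690666/30879823 ≈ 2.5159)
X + b = 6834 + 77690666/30879823 = 211110401048/30879823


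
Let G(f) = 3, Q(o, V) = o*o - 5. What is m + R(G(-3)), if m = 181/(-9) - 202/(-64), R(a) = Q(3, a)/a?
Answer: -4499/288 ≈ -15.622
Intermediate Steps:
Q(o, V) = -5 + o**2 (Q(o, V) = o**2 - 5 = -5 + o**2)
R(a) = 4/a (R(a) = (-5 + 3**2)/a = (-5 + 9)/a = 4/a)
m = -4883/288 (m = 181*(-1/9) - 202*(-1/64) = -181/9 + 101/32 = -4883/288 ≈ -16.955)
m + R(G(-3)) = -4883/288 + 4/3 = -4499/288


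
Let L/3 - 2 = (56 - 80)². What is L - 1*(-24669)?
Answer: 26403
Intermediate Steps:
L = 1734 (L = 6 + 3*(56 - 80)² = 6 + 3*(-24)² = 6 + 3*576 = 6 + 1728 = 1734)
L - 1*(-24669) = 1734 - 1*(-24669) = 1734 + 24669 = 26403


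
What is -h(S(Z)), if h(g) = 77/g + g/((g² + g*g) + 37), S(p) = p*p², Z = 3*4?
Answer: -462830369/10319624640 ≈ -0.044850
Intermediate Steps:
Z = 12
S(p) = p³
h(g) = 77/g + g/(37 + 2*g²) (h(g) = 77/g + g/((g² + g²) + 37) = 77/g + g/(2*g² + 37) = 77/g + g/(37 + 2*g²))
-h(S(Z)) = -(2849 + 155*(12³)²)/((12³)*(37 + 2*(12³)²)) = -(2849 + 155*1728²)/(1728*(37 + 2*1728²)) = -(2849 + 155*2985984)/(1728*(37 + 2*2985984)) = -(2849 + 462827520)/(1728*(37 + 5971968)) = -462830369/(1728*5972005) = -1*462830369/10319624640 = -462830369/10319624640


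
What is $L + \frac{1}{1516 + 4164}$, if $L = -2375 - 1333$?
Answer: $- \frac{21061439}{5680} \approx -3708.0$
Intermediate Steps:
$L = -3708$
$L + \frac{1}{1516 + 4164} = -3708 + \frac{1}{1516 + 4164} = -3708 + \frac{1}{5680} = - \frac{21061439}{5680}$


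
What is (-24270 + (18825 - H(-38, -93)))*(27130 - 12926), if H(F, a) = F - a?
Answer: -78122000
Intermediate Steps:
(-24270 + (18825 - H(-38, -93)))*(27130 - 12926) = (-24270 + (18825 - (-38 - 1*(-93))))*(27130 - 12926) = (-24270 + (18825 - (-38 + 93)))*14204 = (-24270 + (18825 - 1*55))*14204 = (-24270 + (18825 - 55))*14204 = (-24270 + 18770)*14204 = -5500*14204 = -78122000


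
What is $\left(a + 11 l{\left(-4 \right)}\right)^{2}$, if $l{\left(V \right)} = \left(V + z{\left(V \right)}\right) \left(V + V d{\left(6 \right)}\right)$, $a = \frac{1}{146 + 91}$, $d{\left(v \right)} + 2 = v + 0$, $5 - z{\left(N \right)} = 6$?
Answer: $\frac{67965011401}{56169} \approx 1.21 \cdot 10^{6}$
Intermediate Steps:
$z{\left(N \right)} = -1$ ($z{\left(N \right)} = 5 - 6 = -1$)
$d{\left(v \right)} = -2 + v$ ($d{\left(v \right)} = -2 + \left(v + 0\right) = -2 + v$)
$a = \frac{1}{237} \approx 0.0042194$
$l{\left(V \right)} = 5 V \left(-1 + V\right)$ ($l{\left(V \right)} = \left(V - 1\right) \left(V + V \left(-2 + 6\right)\right) = \left(-1 + V\right) \left(V + V 4\right) = \left(-1 + V\right) \left(V + 4 V\right) = \left(-1 + V\right) 5 V = 5 V \left(-1 + V\right)$)
$\left(a + 11 l{\left(-4 \right)}\right)^{2} = \left(\frac{1}{237} + 11 \cdot 5 \left(-4\right) \left(-1 - 4\right)\right)^{2} = \left(\frac{1}{237} + 11 \cdot 5 \left(-4\right) \left(-5\right)\right)^{2} = \left(\frac{1}{237} + 11 \cdot 100\right)^{2} = \left(\frac{1}{237} + 1100\right)^{2} = \left(\frac{260701}{237}\right)^{2} = \frac{67965011401}{56169}$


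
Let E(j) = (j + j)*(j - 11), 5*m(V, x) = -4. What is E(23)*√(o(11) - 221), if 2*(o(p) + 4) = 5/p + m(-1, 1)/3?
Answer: 92*I*√24492270/55 ≈ 8278.3*I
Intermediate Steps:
m(V, x) = -⅘ (m(V, x) = (⅕)*(-4) = -⅘)
E(j) = 2*j*(-11 + j) (E(j) = (2*j)*(-11 + j) = 2*j*(-11 + j))
o(p) = -62/15 + 5/(2*p) (o(p) = -4 + (5/p - ⅘/3)/2 = -4 + (5/p - ⅘*⅓)/2 = -4 + (5/p - 4/15)/2 = -4 + (-4/15 + 5/p)/2 = -4 + (-2/15 + 5/(2*p)) = -62/15 + 5/(2*p))
E(23)*√(o(11) - 221) = (2*23*(-11 + 23))*√((1/30)*(75 - 124*11)/11 - 221) = (2*23*12)*√((1/30)*(1/11)*(75 - 1364) - 221) = 552*√((1/30)*(1/11)*(-1289) - 221) = 552*√(-1289/330 - 221) = 552*√(-74219/330) = 552*(I*√24492270/330) = 92*I*√24492270/55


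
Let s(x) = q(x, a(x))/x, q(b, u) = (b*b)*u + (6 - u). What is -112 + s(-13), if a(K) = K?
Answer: 722/13 ≈ 55.538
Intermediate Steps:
q(b, u) = 6 - u + u*b² (q(b, u) = b²*u + (6 - u) = u*b² + (6 - u) = 6 - u + u*b²)
s(x) = (6 + x³ - x)/x (s(x) = (6 - x + x*x²)/x = (6 - x + x³)/x = (6 + x³ - x)/x)
-112 + s(-13) = -112 + (6 + (-13)³ - 1*(-13))/(-13) = -112 - (6 - 2197 + 13)/13 = -112 - 1/13*(-2178) = -112 + 2178/13 = 722/13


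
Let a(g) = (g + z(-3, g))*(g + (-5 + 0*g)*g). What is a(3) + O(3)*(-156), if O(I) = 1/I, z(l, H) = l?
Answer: -52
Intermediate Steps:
a(g) = -4*g*(-3 + g) (a(g) = (g - 3)*(g + (-5 + 0*g)*g) = (-3 + g)*(g + (-5 + 0)*g) = (-3 + g)*(g - 5*g) = (-3 + g)*(-4*g) = -4*g*(-3 + g))
a(3) + O(3)*(-156) = 4*3*(3 - 1*3) - 156/3 = 4*3*(3 - 3) + (1/3)*(-156) = 4*3*0 - 52 = 0 - 52 = -52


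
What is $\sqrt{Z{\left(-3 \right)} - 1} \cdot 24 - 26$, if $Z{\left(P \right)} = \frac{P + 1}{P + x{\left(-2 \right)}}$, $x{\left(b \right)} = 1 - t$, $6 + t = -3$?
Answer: $-26 + \frac{72 i \sqrt{7}}{7} \approx -26.0 + 27.213 i$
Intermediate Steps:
$t = -9$ ($t = -6 - 3 = -9$)
$x{\left(b \right)} = 10$ ($x{\left(b \right)} = 1 - -9 = 1 + 9 = 10$)
$Z{\left(P \right)} = \frac{1 + P}{10 + P}$ ($Z{\left(P \right)} = \frac{P + 1}{P + 10} = \frac{1 + P}{10 + P}$)
$\sqrt{Z{\left(-3 \right)} - 1} \cdot 24 - 26 = \sqrt{\frac{1 - 3}{10 - 3} - 1} \cdot 24 - 26 = \sqrt{\frac{1}{7} \left(-2\right) - 1} \cdot 24 - 26 = \sqrt{- \frac{2}{7} - 1} \cdot 24 - 26 = \sqrt{- \frac{9}{7}} \cdot 24 - 26 = \frac{3 i \sqrt{7}}{7} \cdot 24 - 26 = \frac{72 i \sqrt{7}}{7} - 26 = -26 + \frac{72 i \sqrt{7}}{7}$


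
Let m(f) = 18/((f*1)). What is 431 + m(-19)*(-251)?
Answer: 12707/19 ≈ 668.79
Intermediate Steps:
m(f) = 18/f
431 + m(-19)*(-251) = 431 + (18/(-19))*(-251) = 431 + (18*(-1/19))*(-251) = 431 - 18/19*(-251) = 431 + 4518/19 = 12707/19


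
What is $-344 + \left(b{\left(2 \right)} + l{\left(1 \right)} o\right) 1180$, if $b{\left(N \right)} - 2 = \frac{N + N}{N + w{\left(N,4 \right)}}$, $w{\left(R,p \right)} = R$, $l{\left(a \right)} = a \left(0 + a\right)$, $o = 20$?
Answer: $26796$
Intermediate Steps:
$l{\left(a \right)} = a^{2}$ ($l{\left(a \right)} = a a = a^{2}$)
$b{\left(N \right)} = 3$ ($b{\left(N \right)} = 2 + \frac{N + N}{N + N} = 2 + \frac{2 N}{2 N} = 2 + 2 N \frac{1}{2 N} = 2 + 1 = 3$)
$-344 + \left(b{\left(2 \right)} + l{\left(1 \right)} o\right) 1180 = -344 + \left(3 + 1^{2} \cdot 20\right) 1180 = -344 + \left(3 + 1 \cdot 20\right) 1180 = -344 + \left(3 + 20\right) 1180 = -344 + 23 \cdot 1180 = -344 + 27140 = 26796$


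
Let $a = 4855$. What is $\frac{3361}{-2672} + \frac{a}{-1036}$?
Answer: $- \frac{4113639}{692048} \approx -5.9442$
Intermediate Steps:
$\frac{3361}{-2672} + \frac{a}{-1036} = \frac{3361}{-2672} + \frac{4855}{-1036} = 3361 \left(- \frac{1}{2672}\right) + 4855 \left(- \frac{1}{1036}\right) = - \frac{3361}{2672} - \frac{4855}{1036} = - \frac{4113639}{692048}$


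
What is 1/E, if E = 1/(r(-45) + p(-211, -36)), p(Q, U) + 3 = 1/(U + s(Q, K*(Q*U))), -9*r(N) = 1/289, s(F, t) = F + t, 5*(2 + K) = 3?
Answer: -424605233/141512607 ≈ -3.0005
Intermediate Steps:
K = -7/5 (K = -2 + (⅕)*3 = -2 + ⅗ = -7/5 ≈ -1.4000)
r(N) = -1/2601 (r(N) = -⅑/289 = -⅑*1/289 = -1/2601)
p(Q, U) = -3 + 1/(Q + U - 7*Q*U/5) (p(Q, U) = -3 + 1/(U + (Q - 7*Q*U/5)) = -3 + 1/(Q + U - 7*Q*U/5))
E = -141512607/424605233 (E = 1/(-1/2601 + (5 - 15*(-211) - 15*(-36) + 21*(-211)*(-36))/(5*(-211) + 5*(-36) - 7*(-211)*(-36))) = 1/(-1/2601 + (5 + 3165 + 540 + 159516)/(-1055 - 180 - 53172)) = 1/(-1/2601 + 163226/(-54407)) = 1/(-1/2601 - 1/54407*163226) = 1/(-1/2601 - 163226/54407) = 1/(-424605233/141512607) = -141512607/424605233 ≈ -0.33328)
1/E = 1/(-141512607/424605233) = -424605233/141512607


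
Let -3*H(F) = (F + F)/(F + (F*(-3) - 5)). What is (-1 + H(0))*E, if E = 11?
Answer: -11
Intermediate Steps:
H(F) = -2*F/(3*(-5 - 2*F)) (H(F) = -(F + F)/(3*(F + (F*(-3) - 5))) = -2*F/(3*(F + (-3*F - 5))) = -2*F/(3*(F + (-5 - 3*F))) = -2*F/(3*(-5 - 2*F)))
(-1 + H(0))*E = (-1 + (2/3)*0/(5 + 2*0))*11 = (-1 + (2/3)*0/(5 + 0))*11 = (-1 + (2/3)*0/5)*11 = (-1 + (2/3)*0*(1/5))*11 = (-1 + 0)*11 = -1*11 = -11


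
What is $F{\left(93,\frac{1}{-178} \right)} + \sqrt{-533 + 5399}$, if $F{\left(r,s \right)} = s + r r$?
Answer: $\frac{1539521}{178} + \sqrt{4866} \approx 8718.8$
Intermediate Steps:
$F{\left(r,s \right)} = s + r^{2}$
$F{\left(93,\frac{1}{-178} \right)} + \sqrt{-533 + 5399} = \left(\frac{1}{-178} + 93^{2}\right) + \sqrt{-533 + 5399} = \left(- \frac{1}{178} + 8649\right) + \sqrt{4866} = \frac{1539521}{178} + \sqrt{4866}$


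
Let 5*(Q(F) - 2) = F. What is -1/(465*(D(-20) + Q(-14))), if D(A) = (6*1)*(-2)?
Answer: 1/5952 ≈ 0.00016801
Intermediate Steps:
D(A) = -12 (D(A) = 6*(-2) = -12)
Q(F) = 2 + F/5
-1/(465*(D(-20) + Q(-14))) = -1/(465*(-12 + (2 + (⅕)*(-14)))) = -1/(465*(-12 + (2 - 14/5))) = -1/(465*(-12 - ⅘)) = -1/(465*(-64/5)) = -1/(-5952) = -1*(-1/5952) = 1/5952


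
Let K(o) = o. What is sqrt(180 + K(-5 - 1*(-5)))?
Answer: 6*sqrt(5) ≈ 13.416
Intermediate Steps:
sqrt(180 + K(-5 - 1*(-5))) = sqrt(180 + (-5 - 1*(-5))) = sqrt(180 + (-5 + 5)) = sqrt(180 + 0) = sqrt(180) = 6*sqrt(5)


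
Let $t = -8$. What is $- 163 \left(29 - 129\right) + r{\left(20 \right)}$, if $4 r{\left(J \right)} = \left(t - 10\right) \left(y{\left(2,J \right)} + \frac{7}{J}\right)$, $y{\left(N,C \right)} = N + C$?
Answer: $\frac{647977}{40} \approx 16199.0$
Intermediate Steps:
$y{\left(N,C \right)} = C + N$
$r{\left(J \right)} = -9 - \frac{63}{2 J} - \frac{9 J}{2}$ ($r{\left(J \right)} = \frac{\left(-8 - 10\right) \left(\left(J + 2\right) + \frac{7}{J}\right)}{4} = \frac{\left(-18\right) \left(\left(2 + J\right) + \frac{7}{J}\right)}{4} = \frac{\left(-18\right) \left(2 + J + \frac{7}{J}\right)}{4} = \frac{-36 - \frac{126}{J} - 18 J}{4} = -9 - \frac{63}{2 J} - \frac{9 J}{2}$)
$- 163 \left(29 - 129\right) + r{\left(20 \right)} = - 163 \left(29 - 129\right) + \frac{9 \left(-7 - 20 \left(2 + 20\right)\right)}{2 \cdot 20} = - 163 \left(29 - 129\right) + \frac{9}{2} \cdot \frac{1}{20} \left(-7 - 20 \cdot 22\right) = \left(-163\right) \left(-100\right) + \frac{9}{2} \cdot \frac{1}{20} \left(-7 - 440\right) = 16300 + \frac{9}{2} \cdot \frac{1}{20} \left(-447\right) = 16300 - \frac{4023}{40} = \frac{647977}{40}$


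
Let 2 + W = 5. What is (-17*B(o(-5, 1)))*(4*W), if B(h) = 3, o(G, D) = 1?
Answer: -612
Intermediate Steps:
W = 3 (W = -2 + 5 = 3)
(-17*B(o(-5, 1)))*(4*W) = (-17*3)*(4*3) = -51*12 = -612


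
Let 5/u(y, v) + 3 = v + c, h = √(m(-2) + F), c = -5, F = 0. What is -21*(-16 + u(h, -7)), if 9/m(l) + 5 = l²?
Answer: 343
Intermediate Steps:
m(l) = 9/(-5 + l²)
h = 3*I (h = √(9/(-5 + (-2)²) + 0) = √(9/(-5 + 4) + 0) = √(9/(-1) + 0) = √(9*(-1) + 0) = √(-9 + 0) = √(-9) = 3*I ≈ 3.0*I)
u(y, v) = 5/(-8 + v) (u(y, v) = 5/(-3 + (v - 5)) = 5/(-3 + (-5 + v)) = 5/(-8 + v))
-21*(-16 + u(h, -7)) = -21*(-16 + 5/(-8 - 7)) = -21*(-16 + 5/(-15)) = -21*(-16 + 5*(-1/15)) = -21*(-16 - ⅓) = -21*(-49/3) = 343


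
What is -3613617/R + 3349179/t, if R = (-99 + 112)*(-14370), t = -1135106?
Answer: 289681517451/17670762655 ≈ 16.393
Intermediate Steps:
R = -186810 (R = 13*(-14370) = -186810)
-3613617/R + 3349179/t = -3613617/(-186810) + 3349179/(-1135106) = -3613617*(-1/186810) + 3349179*(-1/1135106) = 1204539/62270 - 3349179/1135106 = 289681517451/17670762655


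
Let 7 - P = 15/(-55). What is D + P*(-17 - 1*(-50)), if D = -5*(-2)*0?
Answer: 240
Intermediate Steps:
D = 0 (D = 10*0 = 0)
P = 80/11 (P = 7 - 15/(-55) = 7 - 15*(-1)/55 = 7 - 1*(-3/11) = 7 + 3/11 = 80/11 ≈ 7.2727)
D + P*(-17 - 1*(-50)) = 0 + 80*(-17 - 1*(-50))/11 = 0 + 80*(-17 + 50)/11 = 0 + (80/11)*33 = 0 + 240 = 240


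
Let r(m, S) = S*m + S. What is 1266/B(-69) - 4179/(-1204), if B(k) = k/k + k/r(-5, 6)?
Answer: 1760523/5332 ≈ 330.18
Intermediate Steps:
r(m, S) = S + S*m
B(k) = 1 - k/24 (B(k) = k/k + k/((6*(1 - 5))) = 1 + k/((6*(-4))) = 1 + k/(-24) = 1 + k*(-1/24) = 1 - k/24)
1266/B(-69) - 4179/(-1204) = 1266/(1 - 1/24*(-69)) - 4179/(-1204) = 1266/(1 + 23/8) - 4179*(-1/1204) = 1266/(31/8) + 597/172 = 1266*(8/31) + 597/172 = 10128/31 + 597/172 = 1760523/5332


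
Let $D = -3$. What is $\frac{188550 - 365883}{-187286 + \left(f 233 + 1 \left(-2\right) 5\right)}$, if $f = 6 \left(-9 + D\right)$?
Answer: $\frac{59111}{68024} \approx 0.86897$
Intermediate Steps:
$f = -72$ ($f = 6 \left(-9 - 3\right) = 6 \left(-12\right) = -72$)
$\frac{188550 - 365883}{-187286 + \left(f 233 + 1 \left(-2\right) 5\right)} = \frac{188550 - 365883}{-187286 - \left(16776 - 1 \left(-2\right) 5\right)} = - \frac{177333}{-187286 - 16786} = - \frac{177333}{-204072} = \left(-177333\right) \left(- \frac{1}{204072}\right) = \frac{59111}{68024}$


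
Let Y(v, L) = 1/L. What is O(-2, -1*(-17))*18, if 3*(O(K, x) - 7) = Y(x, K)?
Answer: 123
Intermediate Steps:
O(K, x) = 7 + 1/(3*K)
O(-2, -1*(-17))*18 = (7 + (⅓)/(-2))*18 = (7 + (⅓)*(-½))*18 = (7 - ⅙)*18 = (41/6)*18 = 123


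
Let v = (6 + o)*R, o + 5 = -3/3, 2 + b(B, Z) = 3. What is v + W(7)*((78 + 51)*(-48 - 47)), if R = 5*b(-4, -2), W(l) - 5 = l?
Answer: -147060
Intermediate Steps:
b(B, Z) = 1 (b(B, Z) = -2 + 3 = 1)
W(l) = 5 + l
R = 5 (R = 5*1 = 5)
o = -6 (o = -5 - 3/3 = -5 - 3*⅓ = -5 - 1 = -6)
v = 0 (v = (6 - 6)*5 = 0*5 = 0)
v + W(7)*((78 + 51)*(-48 - 47)) = 0 + (5 + 7)*((78 + 51)*(-48 - 47)) = 0 + 12*(129*(-95)) = 0 + 12*(-12255) = 0 - 147060 = -147060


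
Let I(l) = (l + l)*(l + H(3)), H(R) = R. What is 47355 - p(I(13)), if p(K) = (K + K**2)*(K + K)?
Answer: -144281349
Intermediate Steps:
I(l) = 2*l*(3 + l) (I(l) = (l + l)*(l + 3) = (2*l)*(3 + l) = 2*l*(3 + l))
p(K) = 2*K*(K + K**2) (p(K) = (K + K**2)*(2*K) = 2*K*(K + K**2))
47355 - p(I(13)) = 47355 - 2*(2*13*(3 + 13))**2*(1 + 2*13*(3 + 13)) = 47355 - 2*(2*13*16)**2*(1 + 2*13*16) = 47355 - 2*416**2*(1 + 416) = 47355 - 2*173056*417 = 47355 - 1*144328704 = 47355 - 144328704 = -144281349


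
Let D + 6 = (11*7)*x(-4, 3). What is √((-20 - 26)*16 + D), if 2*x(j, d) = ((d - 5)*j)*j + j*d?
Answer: 2*I*√609 ≈ 49.356*I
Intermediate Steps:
x(j, d) = d*j/2 + j²*(-5 + d)/2 (x(j, d) = (((d - 5)*j)*j + j*d)/2 = (((-5 + d)*j)*j + d*j)/2 = ((j*(-5 + d))*j + d*j)/2 = (j²*(-5 + d) + d*j)/2 = (d*j + j²*(-5 + d))/2 = d*j/2 + j²*(-5 + d)/2)
D = -1700 (D = -6 + (11*7)*((½)*(-4)*(3 - 5*(-4) + 3*(-4))) = -6 + 77*((½)*(-4)*(3 + 20 - 12)) = -6 + 77*((½)*(-4)*11) = -6 + 77*(-22) = -6 - 1694 = -1700)
√((-20 - 26)*16 + D) = √((-20 - 26)*16 - 1700) = √(-46*16 - 1700) = √(-736 - 1700) = √(-2436) = 2*I*√609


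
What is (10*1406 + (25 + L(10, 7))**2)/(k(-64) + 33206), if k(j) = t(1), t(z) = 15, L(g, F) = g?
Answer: 15285/33221 ≈ 0.46010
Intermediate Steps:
k(j) = 15
(10*1406 + (25 + L(10, 7))**2)/(k(-64) + 33206) = (10*1406 + (25 + 10)**2)/(15 + 33206) = (14060 + 35**2)/33221 = (14060 + 1225)*(1/33221) = 15285*(1/33221) = 15285/33221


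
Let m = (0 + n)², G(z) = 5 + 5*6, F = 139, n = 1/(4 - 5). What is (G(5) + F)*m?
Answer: 174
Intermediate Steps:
n = -1 (n = 1/(-1) = -1)
G(z) = 35 (G(z) = 5 + 30 = 35)
m = 1 (m = (0 - 1)² = (-1)² = 1)
(G(5) + F)*m = (35 + 139)*1 = 174*1 = 174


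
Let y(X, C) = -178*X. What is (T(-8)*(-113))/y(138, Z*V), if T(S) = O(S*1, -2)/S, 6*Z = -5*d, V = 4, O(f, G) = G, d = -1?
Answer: 113/98256 ≈ 0.0011501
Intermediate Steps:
Z = ⅚ (Z = (-5*(-1))/6 = (⅙)*5 = ⅚ ≈ 0.83333)
T(S) = -2/S
(T(-8)*(-113))/y(138, Z*V) = (-2/(-8)*(-113))/((-178*138)) = (-2*(-⅛)*(-113))/(-24564) = ((¼)*(-113))*(-1/24564) = -113/4*(-1/24564) = 113/98256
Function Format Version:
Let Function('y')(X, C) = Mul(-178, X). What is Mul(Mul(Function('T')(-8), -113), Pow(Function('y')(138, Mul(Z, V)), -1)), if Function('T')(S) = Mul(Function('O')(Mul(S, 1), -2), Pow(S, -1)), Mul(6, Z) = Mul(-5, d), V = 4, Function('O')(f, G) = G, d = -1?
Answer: Rational(113, 98256) ≈ 0.0011501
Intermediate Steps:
Z = Rational(5, 6) (Z = Mul(Rational(1, 6), Mul(-5, -1)) = Mul(Rational(1, 6), 5) = Rational(5, 6) ≈ 0.83333)
Function('T')(S) = Mul(-2, Pow(S, -1))
Mul(Mul(Function('T')(-8), -113), Pow(Function('y')(138, Mul(Z, V)), -1)) = Mul(Mul(Mul(-2, Pow(-8, -1)), -113), Pow(Mul(-178, 138), -1)) = Mul(Mul(Mul(-2, Rational(-1, 8)), -113), Pow(-24564, -1)) = Mul(Mul(Rational(1, 4), -113), Rational(-1, 24564)) = Mul(Rational(-113, 4), Rational(-1, 24564)) = Rational(113, 98256)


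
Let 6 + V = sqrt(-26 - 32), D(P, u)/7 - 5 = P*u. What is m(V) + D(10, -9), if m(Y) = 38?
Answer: -557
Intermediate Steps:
D(P, u) = 35 + 7*P*u (D(P, u) = 35 + 7*(P*u) = 35 + 7*P*u)
V = -6 + I*sqrt(58) (V = -6 + sqrt(-26 - 32) = -6 + sqrt(-58) = -6 + I*sqrt(58) ≈ -6.0 + 7.6158*I)
m(V) + D(10, -9) = 38 + (35 + 7*10*(-9)) = 38 + (35 - 630) = 38 - 595 = -557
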